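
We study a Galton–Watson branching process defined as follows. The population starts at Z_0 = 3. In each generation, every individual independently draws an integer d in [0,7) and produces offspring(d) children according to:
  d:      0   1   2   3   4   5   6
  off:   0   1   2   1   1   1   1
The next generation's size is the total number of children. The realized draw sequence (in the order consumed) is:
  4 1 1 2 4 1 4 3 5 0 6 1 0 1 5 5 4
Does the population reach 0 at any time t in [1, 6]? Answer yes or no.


gen 0: Z_0=3, draws=[4, 1, 1], offspring=[1, 1, 1], Z_1=3
gen 1: Z_1=3, draws=[2, 4, 1], offspring=[2, 1, 1], Z_2=4
gen 2: Z_2=4, draws=[4, 3, 5, 0], offspring=[1, 1, 1, 0], Z_3=3
gen 3: Z_3=3, draws=[6, 1, 0], offspring=[1, 1, 0], Z_4=2
gen 4: Z_4=2, draws=[1, 5], offspring=[1, 1], Z_5=2
gen 5: Z_5=2, draws=[5, 4], offspring=[1, 1], Z_6=2

no


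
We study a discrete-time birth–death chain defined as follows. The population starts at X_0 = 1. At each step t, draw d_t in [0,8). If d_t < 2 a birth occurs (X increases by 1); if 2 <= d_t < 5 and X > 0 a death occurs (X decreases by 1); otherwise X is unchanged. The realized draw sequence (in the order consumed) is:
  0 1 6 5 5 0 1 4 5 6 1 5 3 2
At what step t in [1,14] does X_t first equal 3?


2

t=0: X=1, d=0 → birth, X_1=2
t=1: X=2, d=1 → birth, X_2=3
t=2: X=3, d=6 → hold, X_3=3
t=3: X=3, d=5 → hold, X_4=3
t=4: X=3, d=5 → hold, X_5=3
t=5: X=3, d=0 → birth, X_6=4
t=6: X=4, d=1 → birth, X_7=5
t=7: X=5, d=4 → death, X_8=4
t=8: X=4, d=5 → hold, X_9=4
t=9: X=4, d=6 → hold, X_10=4
t=10: X=4, d=1 → birth, X_11=5
t=11: X=5, d=5 → hold, X_12=5
t=12: X=5, d=3 → death, X_13=4
t=13: X=4, d=2 → death, X_14=3


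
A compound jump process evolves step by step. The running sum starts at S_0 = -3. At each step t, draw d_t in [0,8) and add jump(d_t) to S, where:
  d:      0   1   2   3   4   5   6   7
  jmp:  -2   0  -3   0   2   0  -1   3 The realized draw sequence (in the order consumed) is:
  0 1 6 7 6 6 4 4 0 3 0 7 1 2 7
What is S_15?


t=0: S=-3, d=0, jump=-2, S_1=-5
t=1: S=-5, d=1, jump=0, S_2=-5
t=2: S=-5, d=6, jump=-1, S_3=-6
t=3: S=-6, d=7, jump=3, S_4=-3
t=4: S=-3, d=6, jump=-1, S_5=-4
t=5: S=-4, d=6, jump=-1, S_6=-5
t=6: S=-5, d=4, jump=2, S_7=-3
t=7: S=-3, d=4, jump=2, S_8=-1
t=8: S=-1, d=0, jump=-2, S_9=-3
t=9: S=-3, d=3, jump=0, S_10=-3
t=10: S=-3, d=0, jump=-2, S_11=-5
t=11: S=-5, d=7, jump=3, S_12=-2
t=12: S=-2, d=1, jump=0, S_13=-2
t=13: S=-2, d=2, jump=-3, S_14=-5
t=14: S=-5, d=7, jump=3, S_15=-2

-2


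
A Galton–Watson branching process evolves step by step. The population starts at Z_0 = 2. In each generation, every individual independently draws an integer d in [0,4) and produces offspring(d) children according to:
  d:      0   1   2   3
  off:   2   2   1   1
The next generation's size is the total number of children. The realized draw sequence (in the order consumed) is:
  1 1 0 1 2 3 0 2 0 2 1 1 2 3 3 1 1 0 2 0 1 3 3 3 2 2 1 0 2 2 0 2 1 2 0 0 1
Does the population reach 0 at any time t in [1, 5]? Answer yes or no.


no

gen 0: Z_0=2, draws=[1, 1], offspring=[2, 2], Z_1=4
gen 1: Z_1=4, draws=[0, 1, 2, 3], offspring=[2, 2, 1, 1], Z_2=6
gen 2: Z_2=6, draws=[0, 2, 0, 2, 1, 1], offspring=[2, 1, 2, 1, 2, 2], Z_3=10
gen 3: Z_3=10, draws=[2, 3, 3, 1, 1, 0, 2, 0, 1, 3], offspring=[1, 1, 1, 2, 2, 2, 1, 2, 2, 1], Z_4=15
gen 4: Z_4=15, draws=[3, 3, 2, 2, 1, 0, 2, 2, 0, 2, 1, 2, 0, 0, 1], offspring=[1, 1, 1, 1, 2, 2, 1, 1, 2, 1, 2, 1, 2, 2, 2], Z_5=22


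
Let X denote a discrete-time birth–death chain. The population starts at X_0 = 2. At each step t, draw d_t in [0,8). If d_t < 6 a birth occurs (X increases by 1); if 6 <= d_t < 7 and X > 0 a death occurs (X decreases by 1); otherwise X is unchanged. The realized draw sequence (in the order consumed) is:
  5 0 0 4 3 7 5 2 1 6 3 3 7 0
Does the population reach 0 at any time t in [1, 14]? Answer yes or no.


no

t=0: X=2, d=5 → birth, X_1=3
t=1: X=3, d=0 → birth, X_2=4
t=2: X=4, d=0 → birth, X_3=5
t=3: X=5, d=4 → birth, X_4=6
t=4: X=6, d=3 → birth, X_5=7
t=5: X=7, d=7 → hold, X_6=7
t=6: X=7, d=5 → birth, X_7=8
t=7: X=8, d=2 → birth, X_8=9
t=8: X=9, d=1 → birth, X_9=10
t=9: X=10, d=6 → death, X_10=9
t=10: X=9, d=3 → birth, X_11=10
t=11: X=10, d=3 → birth, X_12=11
t=12: X=11, d=7 → hold, X_13=11
t=13: X=11, d=0 → birth, X_14=12


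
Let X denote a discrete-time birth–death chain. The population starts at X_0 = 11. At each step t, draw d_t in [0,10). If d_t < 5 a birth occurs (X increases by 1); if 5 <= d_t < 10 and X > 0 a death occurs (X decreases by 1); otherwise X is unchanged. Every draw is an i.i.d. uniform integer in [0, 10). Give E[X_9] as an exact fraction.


11

X can drop by at most 1 per step and X_0 = 11 > T = 9, so X_t >= 11 − t >= 2 > 0 for every t <= 9: the floor at 0 (the 'and X > 0' condition) never binds. Hence X_9 = X_0 + Σ_{t<9} Y_t with i.i.d. increments Y_t = y(d_t) ∈ {+1, −1, 0}.
Outcome values over d=0..9: [1, 1, 1, 1, 1, -1, -1, -1, -1, -1]
Σy = 0, Σy² = 10, M = 10
μ = 0/10 = 0,  σ² = 10/10 − (0)² = 1
E[X_9] = 11 + 9·(0) = 11


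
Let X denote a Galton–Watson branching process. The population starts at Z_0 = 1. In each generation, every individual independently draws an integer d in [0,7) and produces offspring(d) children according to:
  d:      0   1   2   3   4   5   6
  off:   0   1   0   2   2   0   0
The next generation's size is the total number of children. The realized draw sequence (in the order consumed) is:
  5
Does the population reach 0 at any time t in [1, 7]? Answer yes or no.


yes

gen 0: Z_0=1, draws=[5], offspring=[0], Z_1=0
gen 1: Z_1=0, draws=[], offspring=[], Z_2=0
gen 2: Z_2=0, draws=[], offspring=[], Z_3=0
gen 3: Z_3=0, draws=[], offspring=[], Z_4=0
gen 4: Z_4=0, draws=[], offspring=[], Z_5=0
gen 5: Z_5=0, draws=[], offspring=[], Z_6=0
gen 6: Z_6=0, draws=[], offspring=[], Z_7=0


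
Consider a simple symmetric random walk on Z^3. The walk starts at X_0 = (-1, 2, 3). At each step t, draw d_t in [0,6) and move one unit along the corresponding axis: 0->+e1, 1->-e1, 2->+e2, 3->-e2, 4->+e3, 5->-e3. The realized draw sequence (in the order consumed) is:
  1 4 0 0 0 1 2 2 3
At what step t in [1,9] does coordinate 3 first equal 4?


t=0: X=(-1, 2, 3), d=1 → -e1, X_1=(-2, 2, 3)
t=1: X=(-2, 2, 3), d=4 → +e3, X_2=(-2, 2, 4)
t=2: X=(-2, 2, 4), d=0 → +e1, X_3=(-1, 2, 4)
t=3: X=(-1, 2, 4), d=0 → +e1, X_4=(0, 2, 4)
t=4: X=(0, 2, 4), d=0 → +e1, X_5=(1, 2, 4)
t=5: X=(1, 2, 4), d=1 → -e1, X_6=(0, 2, 4)
t=6: X=(0, 2, 4), d=2 → +e2, X_7=(0, 3, 4)
t=7: X=(0, 3, 4), d=2 → +e2, X_8=(0, 4, 4)
t=8: X=(0, 4, 4), d=3 → -e2, X_9=(0, 3, 4)

2


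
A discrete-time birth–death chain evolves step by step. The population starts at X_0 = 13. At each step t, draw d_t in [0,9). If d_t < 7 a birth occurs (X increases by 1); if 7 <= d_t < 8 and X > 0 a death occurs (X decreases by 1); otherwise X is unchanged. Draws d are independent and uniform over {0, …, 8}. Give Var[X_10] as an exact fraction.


40/9

X can drop by at most 1 per step and X_0 = 13 > T = 10, so X_t >= 13 − t >= 3 > 0 for every t <= 10: the floor at 0 (the 'and X > 0' condition) never binds. Hence X_10 = X_0 + Σ_{t<10} Y_t with i.i.d. increments Y_t = y(d_t) ∈ {+1, −1, 0}.
Outcome values over d=0..8: [1, 1, 1, 1, 1, 1, 1, -1, 0]
Σy = 6, Σy² = 8, M = 9
μ = 6/9 = 2/3,  σ² = 8/9 − (2/3)² = 4/9
Independent increments: Var[X_10] = 10·σ² = 10·(4/9) = 40/9


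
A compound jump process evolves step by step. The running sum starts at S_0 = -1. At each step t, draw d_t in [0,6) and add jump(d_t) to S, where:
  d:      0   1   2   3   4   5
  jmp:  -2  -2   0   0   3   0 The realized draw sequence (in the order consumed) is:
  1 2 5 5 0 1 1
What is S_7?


-9

t=0: S=-1, d=1, jump=-2, S_1=-3
t=1: S=-3, d=2, jump=0, S_2=-3
t=2: S=-3, d=5, jump=0, S_3=-3
t=3: S=-3, d=5, jump=0, S_4=-3
t=4: S=-3, d=0, jump=-2, S_5=-5
t=5: S=-5, d=1, jump=-2, S_6=-7
t=6: S=-7, d=1, jump=-2, S_7=-9


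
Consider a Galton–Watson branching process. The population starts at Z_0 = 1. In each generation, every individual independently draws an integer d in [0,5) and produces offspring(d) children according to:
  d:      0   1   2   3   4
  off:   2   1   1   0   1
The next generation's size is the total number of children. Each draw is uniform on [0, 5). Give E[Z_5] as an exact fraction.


1

Outcome values over d=0..4: [2, 1, 1, 0, 1]
Σy = 5, Σy² = 7, M = 5
μ = 5/5 = 1,  σ² = 7/5 − (1)² = 2/5
E[Z_0] = 1
E[Z_1] = 1·E[Z_0] = 1
E[Z_2] = 1·E[Z_1] = 1
E[Z_3] = 1·E[Z_2] = 1
E[Z_4] = 1·E[Z_3] = 1
E[Z_5] = 1·E[Z_4] = 1


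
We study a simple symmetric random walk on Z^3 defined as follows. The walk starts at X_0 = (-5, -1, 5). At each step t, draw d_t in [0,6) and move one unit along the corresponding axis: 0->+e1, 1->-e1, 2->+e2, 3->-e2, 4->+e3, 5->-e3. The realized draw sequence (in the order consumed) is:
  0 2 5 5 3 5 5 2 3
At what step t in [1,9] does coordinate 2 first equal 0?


2

t=0: X=(-5, -1, 5), d=0 → +e1, X_1=(-4, -1, 5)
t=1: X=(-4, -1, 5), d=2 → +e2, X_2=(-4, 0, 5)
t=2: X=(-4, 0, 5), d=5 → -e3, X_3=(-4, 0, 4)
t=3: X=(-4, 0, 4), d=5 → -e3, X_4=(-4, 0, 3)
t=4: X=(-4, 0, 3), d=3 → -e2, X_5=(-4, -1, 3)
t=5: X=(-4, -1, 3), d=5 → -e3, X_6=(-4, -1, 2)
t=6: X=(-4, -1, 2), d=5 → -e3, X_7=(-4, -1, 1)
t=7: X=(-4, -1, 1), d=2 → +e2, X_8=(-4, 0, 1)
t=8: X=(-4, 0, 1), d=3 → -e2, X_9=(-4, -1, 1)


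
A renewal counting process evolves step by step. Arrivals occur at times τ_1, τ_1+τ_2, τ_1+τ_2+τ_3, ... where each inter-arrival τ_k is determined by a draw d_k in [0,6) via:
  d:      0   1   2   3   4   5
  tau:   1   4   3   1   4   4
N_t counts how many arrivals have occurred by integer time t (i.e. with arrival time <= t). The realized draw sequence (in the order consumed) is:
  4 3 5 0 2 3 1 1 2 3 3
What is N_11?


4

draw d_1=4: τ_1=4, arrival time A_1=4
draw d_2=3: τ_2=1, arrival time A_2=5
draw d_3=5: τ_3=4, arrival time A_3=9
draw d_4=0: τ_4=1, arrival time A_4=10
draw d_5=2: τ_5=3, arrival time A_5=13
draw d_6=3: τ_6=1, arrival time A_6=14
draw d_7=1: τ_7=4, arrival time A_7=18
draw d_8=1: τ_8=4, arrival time A_8=22
draw d_9=2: τ_9=3, arrival time A_9=25
draw d_10=3: τ_10=1, arrival time A_10=26
draw d_11=3: τ_11=1, arrival time A_11=27
N_t over t=0..11: 0:0 1:0 2:0 3:0 4:1 5:2 6:2 7:2 8:2 9:3 10:4 11:4


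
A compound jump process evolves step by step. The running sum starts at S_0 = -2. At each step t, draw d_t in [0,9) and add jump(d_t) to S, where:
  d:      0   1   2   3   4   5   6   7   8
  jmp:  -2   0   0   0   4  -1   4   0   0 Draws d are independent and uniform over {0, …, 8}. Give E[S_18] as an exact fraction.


8

Outcome values over d=0..8: [-2, 0, 0, 0, 4, -1, 4, 0, 0]
Σy = 5, Σy² = 37, M = 9
μ = 5/9 = 5/9,  σ² = 37/9 − (5/9)² = 308/81
E[S_18] = -2 + 18·(5/9) = 8


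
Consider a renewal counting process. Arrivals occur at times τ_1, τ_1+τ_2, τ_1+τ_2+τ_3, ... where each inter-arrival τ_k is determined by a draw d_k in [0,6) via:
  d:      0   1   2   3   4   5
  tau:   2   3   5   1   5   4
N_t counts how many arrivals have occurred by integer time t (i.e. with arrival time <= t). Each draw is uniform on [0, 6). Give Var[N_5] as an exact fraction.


Inter-arrival values over d=0..5: [2, 3, 5, 1, 5, 4]
Each d has probability 1/6, so the pmf of τ is: f(1) = 1/6, f(2) = 1/6, f(3) = 1/6, f(4) = 1/6, f(5) = 1/3
Let p_n(j) = P(N_n = j), with p_0 = [1]. Condition on τ_1: p_n(0) = P(τ > n), and for j >= 1, p_n(j) = Σ_{k<=n} f(k)·p_{n−k}(j−1)
p_1 = [5/6, 1/6]  (j = 0..1)
p_2 = [2/3, 11/36, 1/36]  (j = 0..2)
p_3 = [1/2, 5/12, 17/216, 1/216]  (j = 0..3)
p_4 = [1/3, 1/2, 4/27, 23/1296, 1/1296]  (j = 0..4)
p_5 = [0, 13/18, 25/108, 55/1296, 29/7776, 1/7776]  (j = 0..5)
E[N_5] = Σ j·p_5(j) = 10327/7776;  E[N_5²] = Σ j²·p_5(j) = 5425/2592
Var[N_5] = 5425/2592 − (10327/7776)² = 19907471/60466176

19907471/60466176


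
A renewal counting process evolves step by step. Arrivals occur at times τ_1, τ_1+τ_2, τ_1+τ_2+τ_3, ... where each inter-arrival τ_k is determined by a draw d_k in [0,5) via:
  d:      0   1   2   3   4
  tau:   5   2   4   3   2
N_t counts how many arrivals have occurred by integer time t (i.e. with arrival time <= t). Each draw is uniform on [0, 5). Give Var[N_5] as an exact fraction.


136/625

Inter-arrival values over d=0..4: [5, 2, 4, 3, 2]
Each d has probability 1/5, so the pmf of τ is: f(2) = 2/5, f(3) = 1/5, f(4) = 1/5, f(5) = 1/5
Let p_n(j) = P(N_n = j), with p_0 = [1]. Condition on τ_1: p_n(0) = P(τ > n), and for j >= 1, p_n(j) = Σ_{k<=n} f(k)·p_{n−k}(j−1)
p_1 = [1]  (j = 0)
p_2 = [3/5, 2/5]  (j = 0..1)
p_3 = [2/5, 3/5]  (j = 0..1)
p_4 = [1/5, 16/25, 4/25]  (j = 0..2)
p_5 = [0, 17/25, 8/25]  (j = 0..2)
E[N_5] = Σ j·p_5(j) = 33/25;  E[N_5²] = Σ j²·p_5(j) = 49/25
Var[N_5] = 49/25 − (33/25)² = 136/625


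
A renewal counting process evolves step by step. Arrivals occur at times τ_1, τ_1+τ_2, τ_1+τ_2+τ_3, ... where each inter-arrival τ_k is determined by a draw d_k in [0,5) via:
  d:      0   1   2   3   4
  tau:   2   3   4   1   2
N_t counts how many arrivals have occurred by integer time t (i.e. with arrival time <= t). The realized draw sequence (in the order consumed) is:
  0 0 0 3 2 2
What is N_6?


draw d_1=0: τ_1=2, arrival time A_1=2
draw d_2=0: τ_2=2, arrival time A_2=4
draw d_3=0: τ_3=2, arrival time A_3=6
draw d_4=3: τ_4=1, arrival time A_4=7
draw d_5=2: τ_5=4, arrival time A_5=11
draw d_6=2: τ_6=4, arrival time A_6=15
N_t over t=0..6: 0:0 1:0 2:1 3:1 4:2 5:2 6:3

3


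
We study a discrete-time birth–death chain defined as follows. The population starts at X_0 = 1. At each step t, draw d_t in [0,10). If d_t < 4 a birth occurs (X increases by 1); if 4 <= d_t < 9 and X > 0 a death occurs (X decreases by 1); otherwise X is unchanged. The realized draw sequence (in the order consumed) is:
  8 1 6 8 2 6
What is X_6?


0

t=0: X=1, d=8 → death, X_1=0
t=1: X=0, d=1 → birth, X_2=1
t=2: X=1, d=6 → death, X_3=0
t=3: X=0, d=8 → hold, X_4=0
t=4: X=0, d=2 → birth, X_5=1
t=5: X=1, d=6 → death, X_6=0


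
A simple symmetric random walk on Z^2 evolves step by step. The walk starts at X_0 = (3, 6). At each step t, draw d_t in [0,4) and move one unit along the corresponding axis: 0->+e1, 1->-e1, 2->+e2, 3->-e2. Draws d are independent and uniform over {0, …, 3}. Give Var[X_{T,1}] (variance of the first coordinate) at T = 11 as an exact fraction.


11/2

Outcome values over d=0..3: [1, -1, 0, 0]
Σy = 0, Σy² = 2, M = 4
μ = 0/4 = 0,  σ² = 2/4 − (0)² = 1/2
Independent increments: Var[X_11] = 11·σ² = 11·(1/2) = 11/2


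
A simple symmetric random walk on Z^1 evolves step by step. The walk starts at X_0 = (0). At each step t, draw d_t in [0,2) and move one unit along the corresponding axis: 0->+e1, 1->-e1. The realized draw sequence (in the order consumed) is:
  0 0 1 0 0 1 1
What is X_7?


(1)

t=0: X=(0), d=0 → +e1, X_1=(1)
t=1: X=(1), d=0 → +e1, X_2=(2)
t=2: X=(2), d=1 → -e1, X_3=(1)
t=3: X=(1), d=0 → +e1, X_4=(2)
t=4: X=(2), d=0 → +e1, X_5=(3)
t=5: X=(3), d=1 → -e1, X_6=(2)
t=6: X=(2), d=1 → -e1, X_7=(1)


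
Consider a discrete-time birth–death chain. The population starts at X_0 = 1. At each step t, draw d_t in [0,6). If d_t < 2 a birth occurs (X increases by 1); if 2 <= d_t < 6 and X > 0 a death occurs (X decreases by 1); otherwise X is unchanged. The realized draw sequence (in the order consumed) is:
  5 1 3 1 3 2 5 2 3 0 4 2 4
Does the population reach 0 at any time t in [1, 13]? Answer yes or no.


t=0: X=1, d=5 → death, X_1=0
t=1: X=0, d=1 → birth, X_2=1
t=2: X=1, d=3 → death, X_3=0
t=3: X=0, d=1 → birth, X_4=1
t=4: X=1, d=3 → death, X_5=0
t=5: X=0, d=2 → hold, X_6=0
t=6: X=0, d=5 → hold, X_7=0
t=7: X=0, d=2 → hold, X_8=0
t=8: X=0, d=3 → hold, X_9=0
t=9: X=0, d=0 → birth, X_10=1
t=10: X=1, d=4 → death, X_11=0
t=11: X=0, d=2 → hold, X_12=0
t=12: X=0, d=4 → hold, X_13=0

yes


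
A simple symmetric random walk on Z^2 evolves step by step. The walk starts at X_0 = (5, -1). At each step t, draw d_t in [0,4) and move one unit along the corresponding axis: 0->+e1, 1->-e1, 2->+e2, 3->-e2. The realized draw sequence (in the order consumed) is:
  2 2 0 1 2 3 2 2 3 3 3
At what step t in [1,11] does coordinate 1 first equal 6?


3

t=0: X=(5, -1), d=2 → +e2, X_1=(5, 0)
t=1: X=(5, 0), d=2 → +e2, X_2=(5, 1)
t=2: X=(5, 1), d=0 → +e1, X_3=(6, 1)
t=3: X=(6, 1), d=1 → -e1, X_4=(5, 1)
t=4: X=(5, 1), d=2 → +e2, X_5=(5, 2)
t=5: X=(5, 2), d=3 → -e2, X_6=(5, 1)
t=6: X=(5, 1), d=2 → +e2, X_7=(5, 2)
t=7: X=(5, 2), d=2 → +e2, X_8=(5, 3)
t=8: X=(5, 3), d=3 → -e2, X_9=(5, 2)
t=9: X=(5, 2), d=3 → -e2, X_10=(5, 1)
t=10: X=(5, 1), d=3 → -e2, X_11=(5, 0)


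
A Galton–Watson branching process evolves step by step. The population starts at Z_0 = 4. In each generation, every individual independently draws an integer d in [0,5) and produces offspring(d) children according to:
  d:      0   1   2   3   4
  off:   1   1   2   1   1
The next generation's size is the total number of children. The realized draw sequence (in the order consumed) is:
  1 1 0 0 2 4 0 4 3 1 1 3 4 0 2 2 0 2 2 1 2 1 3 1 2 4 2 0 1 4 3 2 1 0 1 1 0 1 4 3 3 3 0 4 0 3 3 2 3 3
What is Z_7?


gen 0: Z_0=4, draws=[1, 1, 0, 0], offspring=[1, 1, 1, 1], Z_1=4
gen 1: Z_1=4, draws=[2, 4, 0, 4], offspring=[2, 1, 1, 1], Z_2=5
gen 2: Z_2=5, draws=[3, 1, 1, 3, 4], offspring=[1, 1, 1, 1, 1], Z_3=5
gen 3: Z_3=5, draws=[0, 2, 2, 0, 2], offspring=[1, 2, 2, 1, 2], Z_4=8
gen 4: Z_4=8, draws=[2, 1, 2, 1, 3, 1, 2, 4], offspring=[2, 1, 2, 1, 1, 1, 2, 1], Z_5=11
gen 5: Z_5=11, draws=[2, 0, 1, 4, 3, 2, 1, 0, 1, 1, 0], offspring=[2, 1, 1, 1, 1, 2, 1, 1, 1, 1, 1], Z_6=13
gen 6: Z_6=13, draws=[1, 4, 3, 3, 3, 0, 4, 0, 3, 3, 2, 3, 3], offspring=[1, 1, 1, 1, 1, 1, 1, 1, 1, 1, 2, 1, 1], Z_7=14

14


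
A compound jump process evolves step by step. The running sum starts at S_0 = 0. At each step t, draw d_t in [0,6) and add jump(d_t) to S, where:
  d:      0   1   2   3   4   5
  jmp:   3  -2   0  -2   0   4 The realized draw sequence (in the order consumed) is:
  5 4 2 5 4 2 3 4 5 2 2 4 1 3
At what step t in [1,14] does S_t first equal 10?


9

t=0: S=0, d=5, jump=4, S_1=4
t=1: S=4, d=4, jump=0, S_2=4
t=2: S=4, d=2, jump=0, S_3=4
t=3: S=4, d=5, jump=4, S_4=8
t=4: S=8, d=4, jump=0, S_5=8
t=5: S=8, d=2, jump=0, S_6=8
t=6: S=8, d=3, jump=-2, S_7=6
t=7: S=6, d=4, jump=0, S_8=6
t=8: S=6, d=5, jump=4, S_9=10
t=9: S=10, d=2, jump=0, S_10=10
t=10: S=10, d=2, jump=0, S_11=10
t=11: S=10, d=4, jump=0, S_12=10
t=12: S=10, d=1, jump=-2, S_13=8
t=13: S=8, d=3, jump=-2, S_14=6


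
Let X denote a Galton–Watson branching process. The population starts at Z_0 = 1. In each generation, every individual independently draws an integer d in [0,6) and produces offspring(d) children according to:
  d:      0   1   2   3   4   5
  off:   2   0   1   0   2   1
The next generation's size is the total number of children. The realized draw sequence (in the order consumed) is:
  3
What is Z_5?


gen 0: Z_0=1, draws=[3], offspring=[0], Z_1=0
gen 1: Z_1=0, draws=[], offspring=[], Z_2=0
gen 2: Z_2=0, draws=[], offspring=[], Z_3=0
gen 3: Z_3=0, draws=[], offspring=[], Z_4=0
gen 4: Z_4=0, draws=[], offspring=[], Z_5=0

0


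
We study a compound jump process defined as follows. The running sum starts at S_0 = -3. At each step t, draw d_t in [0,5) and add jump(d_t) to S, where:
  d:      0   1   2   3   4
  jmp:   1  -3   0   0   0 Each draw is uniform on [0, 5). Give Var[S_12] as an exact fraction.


Outcome values over d=0..4: [1, -3, 0, 0, 0]
Σy = -2, Σy² = 10, M = 5
μ = -2/5 = -2/5,  σ² = 10/5 − (-2/5)² = 46/25
Independent increments: Var[S_12] = 12·σ² = 12·(46/25) = 552/25

552/25


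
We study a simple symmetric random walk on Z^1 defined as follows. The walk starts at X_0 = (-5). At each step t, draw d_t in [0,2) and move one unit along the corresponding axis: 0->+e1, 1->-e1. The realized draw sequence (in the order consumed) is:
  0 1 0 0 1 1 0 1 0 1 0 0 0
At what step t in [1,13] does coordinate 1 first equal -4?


t=0: X=(-5), d=0 → +e1, X_1=(-4)
t=1: X=(-4), d=1 → -e1, X_2=(-5)
t=2: X=(-5), d=0 → +e1, X_3=(-4)
t=3: X=(-4), d=0 → +e1, X_4=(-3)
t=4: X=(-3), d=1 → -e1, X_5=(-4)
t=5: X=(-4), d=1 → -e1, X_6=(-5)
t=6: X=(-5), d=0 → +e1, X_7=(-4)
t=7: X=(-4), d=1 → -e1, X_8=(-5)
t=8: X=(-5), d=0 → +e1, X_9=(-4)
t=9: X=(-4), d=1 → -e1, X_10=(-5)
t=10: X=(-5), d=0 → +e1, X_11=(-4)
t=11: X=(-4), d=0 → +e1, X_12=(-3)
t=12: X=(-3), d=0 → +e1, X_13=(-2)

1


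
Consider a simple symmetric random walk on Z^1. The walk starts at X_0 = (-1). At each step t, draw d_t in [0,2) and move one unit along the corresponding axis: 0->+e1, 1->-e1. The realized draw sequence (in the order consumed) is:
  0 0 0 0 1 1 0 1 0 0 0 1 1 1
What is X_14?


(1)

t=0: X=(-1), d=0 → +e1, X_1=(0)
t=1: X=(0), d=0 → +e1, X_2=(1)
t=2: X=(1), d=0 → +e1, X_3=(2)
t=3: X=(2), d=0 → +e1, X_4=(3)
t=4: X=(3), d=1 → -e1, X_5=(2)
t=5: X=(2), d=1 → -e1, X_6=(1)
t=6: X=(1), d=0 → +e1, X_7=(2)
t=7: X=(2), d=1 → -e1, X_8=(1)
t=8: X=(1), d=0 → +e1, X_9=(2)
t=9: X=(2), d=0 → +e1, X_10=(3)
t=10: X=(3), d=0 → +e1, X_11=(4)
t=11: X=(4), d=1 → -e1, X_12=(3)
t=12: X=(3), d=1 → -e1, X_13=(2)
t=13: X=(2), d=1 → -e1, X_14=(1)


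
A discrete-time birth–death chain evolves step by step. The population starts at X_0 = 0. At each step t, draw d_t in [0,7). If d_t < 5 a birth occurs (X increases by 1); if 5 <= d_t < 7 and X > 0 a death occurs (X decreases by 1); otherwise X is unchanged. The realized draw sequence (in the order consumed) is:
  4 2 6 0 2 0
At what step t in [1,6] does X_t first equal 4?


t=0: X=0, d=4 → birth, X_1=1
t=1: X=1, d=2 → birth, X_2=2
t=2: X=2, d=6 → death, X_3=1
t=3: X=1, d=0 → birth, X_4=2
t=4: X=2, d=2 → birth, X_5=3
t=5: X=3, d=0 → birth, X_6=4

6


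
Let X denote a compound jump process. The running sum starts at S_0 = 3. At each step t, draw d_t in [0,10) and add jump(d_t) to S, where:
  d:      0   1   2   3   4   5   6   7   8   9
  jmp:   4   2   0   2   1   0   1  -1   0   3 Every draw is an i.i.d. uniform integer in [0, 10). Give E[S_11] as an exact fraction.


81/5

Outcome values over d=0..9: [4, 2, 0, 2, 1, 0, 1, -1, 0, 3]
Σy = 12, Σy² = 36, M = 10
μ = 12/10 = 6/5,  σ² = 36/10 − (6/5)² = 54/25
E[S_11] = 3 + 11·(6/5) = 81/5


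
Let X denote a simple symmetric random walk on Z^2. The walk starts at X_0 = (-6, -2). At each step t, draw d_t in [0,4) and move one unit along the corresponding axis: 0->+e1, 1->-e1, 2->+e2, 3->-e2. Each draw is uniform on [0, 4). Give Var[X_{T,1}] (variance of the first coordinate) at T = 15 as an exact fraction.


Outcome values over d=0..3: [1, -1, 0, 0]
Σy = 0, Σy² = 2, M = 4
μ = 0/4 = 0,  σ² = 2/4 − (0)² = 1/2
Independent increments: Var[X_15] = 15·σ² = 15·(1/2) = 15/2

15/2


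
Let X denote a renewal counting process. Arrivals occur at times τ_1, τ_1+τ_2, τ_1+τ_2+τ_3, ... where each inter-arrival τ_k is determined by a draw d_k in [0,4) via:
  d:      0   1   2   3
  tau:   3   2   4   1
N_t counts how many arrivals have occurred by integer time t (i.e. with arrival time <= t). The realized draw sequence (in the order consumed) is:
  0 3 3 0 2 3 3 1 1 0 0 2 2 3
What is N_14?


draw d_1=0: τ_1=3, arrival time A_1=3
draw d_2=3: τ_2=1, arrival time A_2=4
draw d_3=3: τ_3=1, arrival time A_3=5
draw d_4=0: τ_4=3, arrival time A_4=8
draw d_5=2: τ_5=4, arrival time A_5=12
draw d_6=3: τ_6=1, arrival time A_6=13
draw d_7=3: τ_7=1, arrival time A_7=14
draw d_8=1: τ_8=2, arrival time A_8=16
draw d_9=1: τ_9=2, arrival time A_9=18
draw d_10=0: τ_10=3, arrival time A_10=21
draw d_11=0: τ_11=3, arrival time A_11=24
draw d_12=2: τ_12=4, arrival time A_12=28
draw d_13=2: τ_13=4, arrival time A_13=32
draw d_14=3: τ_14=1, arrival time A_14=33
N_t over t=0..14: 0:0 1:0 2:0 3:1 4:2 5:3 6:3 7:3 8:4 9:4 10:4 11:4 12:5 13:6 14:7

7


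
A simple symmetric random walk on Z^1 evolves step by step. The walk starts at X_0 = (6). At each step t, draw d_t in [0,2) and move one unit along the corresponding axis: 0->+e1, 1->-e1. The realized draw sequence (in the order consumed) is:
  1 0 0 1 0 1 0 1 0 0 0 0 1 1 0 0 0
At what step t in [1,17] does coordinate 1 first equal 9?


11

t=0: X=(6), d=1 → -e1, X_1=(5)
t=1: X=(5), d=0 → +e1, X_2=(6)
t=2: X=(6), d=0 → +e1, X_3=(7)
t=3: X=(7), d=1 → -e1, X_4=(6)
t=4: X=(6), d=0 → +e1, X_5=(7)
t=5: X=(7), d=1 → -e1, X_6=(6)
t=6: X=(6), d=0 → +e1, X_7=(7)
t=7: X=(7), d=1 → -e1, X_8=(6)
t=8: X=(6), d=0 → +e1, X_9=(7)
t=9: X=(7), d=0 → +e1, X_10=(8)
t=10: X=(8), d=0 → +e1, X_11=(9)
t=11: X=(9), d=0 → +e1, X_12=(10)
t=12: X=(10), d=1 → -e1, X_13=(9)
t=13: X=(9), d=1 → -e1, X_14=(8)
t=14: X=(8), d=0 → +e1, X_15=(9)
t=15: X=(9), d=0 → +e1, X_16=(10)
t=16: X=(10), d=0 → +e1, X_17=(11)


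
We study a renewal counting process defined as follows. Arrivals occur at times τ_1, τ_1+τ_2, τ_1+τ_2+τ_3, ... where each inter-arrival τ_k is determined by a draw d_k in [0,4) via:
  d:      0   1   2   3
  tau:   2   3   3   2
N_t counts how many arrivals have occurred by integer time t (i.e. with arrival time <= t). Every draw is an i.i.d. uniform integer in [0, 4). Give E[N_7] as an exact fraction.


5/2

Inter-arrival values over d=0..3: [2, 3, 3, 2]
Each d has probability 1/4, so the pmf of τ is: f(2) = 1/2, f(3) = 1/2
Renewal equation for m(n) = E[N_n]: condition on τ_1 = k (if k <= n, one arrival plus a fresh copy on the remaining n−k steps): m(n) = F(n) + Σ_{k<=n} f(k)·m(n−k), where F(n) = P(τ <= n) and m(0) = 0
m(1) = F(1) = 0
m(2) = F(2) = 1/2
m(3) = F(3) = 1
m(4) = F(4) + f(2)·m(2) = 1 + 1/2·1/2 = 5/4
m(5) = F(5) + f(2)·m(3) + f(3)·m(2) = 1 + 1/2·1 + 1/2·1/2 = 7/4
m(6) = F(6) + f(2)·m(4) + f(3)·m(3) = 1 + 1/2·5/4 + 1/2·1 = 17/8
m(7) = F(7) + f(2)·m(5) + f(3)·m(4) = 1 + 1/2·7/4 + 1/2·5/4 = 5/2
E[N_7] = m(7) = 5/2


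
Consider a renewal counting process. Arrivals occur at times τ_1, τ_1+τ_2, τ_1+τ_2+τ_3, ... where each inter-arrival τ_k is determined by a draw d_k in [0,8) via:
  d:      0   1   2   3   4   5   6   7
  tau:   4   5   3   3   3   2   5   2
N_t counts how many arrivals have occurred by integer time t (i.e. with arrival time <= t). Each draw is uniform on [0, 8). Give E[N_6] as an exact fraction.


Inter-arrival values over d=0..7: [4, 5, 3, 3, 3, 2, 5, 2]
Each d has probability 1/8, so the pmf of τ is: f(2) = 1/4, f(3) = 3/8, f(4) = 1/8, f(5) = 1/4
Renewal equation for m(n) = E[N_n]: condition on τ_1 = k (if k <= n, one arrival plus a fresh copy on the remaining n−k steps): m(n) = F(n) + Σ_{k<=n} f(k)·m(n−k), where F(n) = P(τ <= n) and m(0) = 0
m(1) = F(1) = 0
m(2) = F(2) = 1/4
m(3) = F(3) = 5/8
m(4) = F(4) + f(2)·m(2) = 3/4 + 1/4·1/4 = 13/16
m(5) = F(5) + f(2)·m(3) + f(3)·m(2) = 1 + 1/4·5/8 + 3/8·1/4 = 5/4
m(6) = F(6) + f(2)·m(4) + f(3)·m(3) + f(4)·m(2) = 1 + 1/4·13/16 + 3/8·5/8 + 1/8·1/4 = 47/32
E[N_6] = m(6) = 47/32

47/32


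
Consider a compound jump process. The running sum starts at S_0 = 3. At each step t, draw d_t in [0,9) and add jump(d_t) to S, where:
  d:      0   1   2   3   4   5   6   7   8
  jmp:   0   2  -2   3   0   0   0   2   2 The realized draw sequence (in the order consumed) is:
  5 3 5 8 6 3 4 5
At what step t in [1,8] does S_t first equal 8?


t=0: S=3, d=5, jump=0, S_1=3
t=1: S=3, d=3, jump=3, S_2=6
t=2: S=6, d=5, jump=0, S_3=6
t=3: S=6, d=8, jump=2, S_4=8
t=4: S=8, d=6, jump=0, S_5=8
t=5: S=8, d=3, jump=3, S_6=11
t=6: S=11, d=4, jump=0, S_7=11
t=7: S=11, d=5, jump=0, S_8=11

4


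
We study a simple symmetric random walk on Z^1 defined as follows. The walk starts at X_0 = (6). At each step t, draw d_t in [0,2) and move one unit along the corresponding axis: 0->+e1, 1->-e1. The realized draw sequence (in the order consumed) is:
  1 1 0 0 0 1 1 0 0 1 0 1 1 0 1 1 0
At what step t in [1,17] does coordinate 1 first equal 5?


1

t=0: X=(6), d=1 → -e1, X_1=(5)
t=1: X=(5), d=1 → -e1, X_2=(4)
t=2: X=(4), d=0 → +e1, X_3=(5)
t=3: X=(5), d=0 → +e1, X_4=(6)
t=4: X=(6), d=0 → +e1, X_5=(7)
t=5: X=(7), d=1 → -e1, X_6=(6)
t=6: X=(6), d=1 → -e1, X_7=(5)
t=7: X=(5), d=0 → +e1, X_8=(6)
t=8: X=(6), d=0 → +e1, X_9=(7)
t=9: X=(7), d=1 → -e1, X_10=(6)
t=10: X=(6), d=0 → +e1, X_11=(7)
t=11: X=(7), d=1 → -e1, X_12=(6)
t=12: X=(6), d=1 → -e1, X_13=(5)
t=13: X=(5), d=0 → +e1, X_14=(6)
t=14: X=(6), d=1 → -e1, X_15=(5)
t=15: X=(5), d=1 → -e1, X_16=(4)
t=16: X=(4), d=0 → +e1, X_17=(5)


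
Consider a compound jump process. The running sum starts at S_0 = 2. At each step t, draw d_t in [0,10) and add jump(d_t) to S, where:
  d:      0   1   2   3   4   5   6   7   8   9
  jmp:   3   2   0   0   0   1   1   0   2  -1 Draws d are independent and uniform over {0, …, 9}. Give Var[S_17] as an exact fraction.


578/25

Outcome values over d=0..9: [3, 2, 0, 0, 0, 1, 1, 0, 2, -1]
Σy = 8, Σy² = 20, M = 10
μ = 8/10 = 4/5,  σ² = 20/10 − (4/5)² = 34/25
Independent increments: Var[S_17] = 17·σ² = 17·(34/25) = 578/25


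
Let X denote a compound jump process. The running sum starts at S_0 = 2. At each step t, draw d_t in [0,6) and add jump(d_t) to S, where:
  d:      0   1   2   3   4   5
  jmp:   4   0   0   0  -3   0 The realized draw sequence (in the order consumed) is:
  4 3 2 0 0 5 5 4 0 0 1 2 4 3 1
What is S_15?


t=0: S=2, d=4, jump=-3, S_1=-1
t=1: S=-1, d=3, jump=0, S_2=-1
t=2: S=-1, d=2, jump=0, S_3=-1
t=3: S=-1, d=0, jump=4, S_4=3
t=4: S=3, d=0, jump=4, S_5=7
t=5: S=7, d=5, jump=0, S_6=7
t=6: S=7, d=5, jump=0, S_7=7
t=7: S=7, d=4, jump=-3, S_8=4
t=8: S=4, d=0, jump=4, S_9=8
t=9: S=8, d=0, jump=4, S_10=12
t=10: S=12, d=1, jump=0, S_11=12
t=11: S=12, d=2, jump=0, S_12=12
t=12: S=12, d=4, jump=-3, S_13=9
t=13: S=9, d=3, jump=0, S_14=9
t=14: S=9, d=1, jump=0, S_15=9

9


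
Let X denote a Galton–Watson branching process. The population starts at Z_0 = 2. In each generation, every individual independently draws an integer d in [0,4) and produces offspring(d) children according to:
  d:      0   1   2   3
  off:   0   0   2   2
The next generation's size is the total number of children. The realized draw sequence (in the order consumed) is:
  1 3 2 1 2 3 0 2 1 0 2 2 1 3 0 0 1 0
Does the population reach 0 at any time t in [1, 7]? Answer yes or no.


gen 0: Z_0=2, draws=[1, 3], offspring=[0, 2], Z_1=2
gen 1: Z_1=2, draws=[2, 1], offspring=[2, 0], Z_2=2
gen 2: Z_2=2, draws=[2, 3], offspring=[2, 2], Z_3=4
gen 3: Z_3=4, draws=[0, 2, 1, 0], offspring=[0, 2, 0, 0], Z_4=2
gen 4: Z_4=2, draws=[2, 2], offspring=[2, 2], Z_5=4
gen 5: Z_5=4, draws=[1, 3, 0, 0], offspring=[0, 2, 0, 0], Z_6=2
gen 6: Z_6=2, draws=[1, 0], offspring=[0, 0], Z_7=0

yes


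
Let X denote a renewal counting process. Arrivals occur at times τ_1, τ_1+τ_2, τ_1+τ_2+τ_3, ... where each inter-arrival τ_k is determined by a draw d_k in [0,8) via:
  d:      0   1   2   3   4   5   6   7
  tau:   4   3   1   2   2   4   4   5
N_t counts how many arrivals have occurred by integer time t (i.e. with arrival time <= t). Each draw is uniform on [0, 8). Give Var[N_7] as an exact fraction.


Inter-arrival values over d=0..7: [4, 3, 1, 2, 2, 4, 4, 5]
Each d has probability 1/8, so the pmf of τ is: f(1) = 1/8, f(2) = 1/4, f(3) = 1/8, f(4) = 3/8, f(5) = 1/8
Let p_n(j) = P(N_n = j), with p_0 = [1]. Condition on τ_1: p_n(0) = P(τ > n), and for j >= 1, p_n(j) = Σ_{k<=n} f(k)·p_{n−k}(j−1)
p_1 = [7/8, 1/8]  (j = 0..1)
p_2 = [5/8, 23/64, 1/64]  (j = 0..2)
p_3 = [1/2, 27/64, 39/512, 1/512]  (j = 0..3)
p_4 = [1/8, 45/64, 81/512, 55/4096, 1/4096]  (j = 0..4)
p_5 = [0, 43/64, 73/256, 167/4096, 71/32768, 1/32768]  (j = 0..5)
p_6 = [0, 7/16, 237/512, 371/4096, 285/32768, 87/262144, 1/262144]  (j = 0..6)
p_7 = [0, 9/32, 263/512, 735/4096, 49/2048, 435/262144, 103/2097152, 1/2097152]  (j = 0..7)
E[N_7] = Σ j·p_7(j) = 4092009/2097152;  E[N_7²] = Σ j²·p_7(j) = 9179269/2097152
Var[N_7] = 9179269/2097152 − (4092009/2097152)² = 2505784685807/4398046511104

2505784685807/4398046511104


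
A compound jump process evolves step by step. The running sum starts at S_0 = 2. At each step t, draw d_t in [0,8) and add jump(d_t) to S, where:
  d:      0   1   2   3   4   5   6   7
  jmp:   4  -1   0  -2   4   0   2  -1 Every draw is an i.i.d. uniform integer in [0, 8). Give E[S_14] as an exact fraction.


Outcome values over d=0..7: [4, -1, 0, -2, 4, 0, 2, -1]
Σy = 6, Σy² = 42, M = 8
μ = 6/8 = 3/4,  σ² = 42/8 − (3/4)² = 75/16
E[S_14] = 2 + 14·(3/4) = 25/2

25/2


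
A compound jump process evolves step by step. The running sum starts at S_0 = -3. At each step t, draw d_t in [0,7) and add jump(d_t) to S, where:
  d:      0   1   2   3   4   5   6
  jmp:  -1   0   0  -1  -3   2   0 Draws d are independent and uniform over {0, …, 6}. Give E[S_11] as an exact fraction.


-54/7

Outcome values over d=0..6: [-1, 0, 0, -1, -3, 2, 0]
Σy = -3, Σy² = 15, M = 7
μ = -3/7 = -3/7,  σ² = 15/7 − (-3/7)² = 96/49
E[S_11] = -3 + 11·(-3/7) = -54/7


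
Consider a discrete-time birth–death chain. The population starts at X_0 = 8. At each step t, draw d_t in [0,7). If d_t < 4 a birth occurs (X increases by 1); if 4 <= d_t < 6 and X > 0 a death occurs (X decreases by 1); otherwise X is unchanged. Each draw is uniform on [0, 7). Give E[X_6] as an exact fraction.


X can drop by at most 1 per step and X_0 = 8 > T = 6, so X_t >= 8 − t >= 2 > 0 for every t <= 6: the floor at 0 (the 'and X > 0' condition) never binds. Hence X_6 = X_0 + Σ_{t<6} Y_t with i.i.d. increments Y_t = y(d_t) ∈ {+1, −1, 0}.
Outcome values over d=0..6: [1, 1, 1, 1, -1, -1, 0]
Σy = 2, Σy² = 6, M = 7
μ = 2/7 = 2/7,  σ² = 6/7 − (2/7)² = 38/49
E[X_6] = 8 + 6·(2/7) = 68/7

68/7


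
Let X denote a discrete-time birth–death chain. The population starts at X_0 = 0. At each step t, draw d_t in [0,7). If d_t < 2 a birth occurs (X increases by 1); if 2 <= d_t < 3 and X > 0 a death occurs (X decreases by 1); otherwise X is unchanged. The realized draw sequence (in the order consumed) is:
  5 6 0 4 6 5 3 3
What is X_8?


t=0: X=0, d=5 → hold, X_1=0
t=1: X=0, d=6 → hold, X_2=0
t=2: X=0, d=0 → birth, X_3=1
t=3: X=1, d=4 → hold, X_4=1
t=4: X=1, d=6 → hold, X_5=1
t=5: X=1, d=5 → hold, X_6=1
t=6: X=1, d=3 → hold, X_7=1
t=7: X=1, d=3 → hold, X_8=1

1


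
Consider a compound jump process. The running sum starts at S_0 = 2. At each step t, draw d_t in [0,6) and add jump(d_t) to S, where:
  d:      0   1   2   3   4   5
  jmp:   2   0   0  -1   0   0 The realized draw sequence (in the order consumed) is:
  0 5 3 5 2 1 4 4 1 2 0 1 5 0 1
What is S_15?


7

t=0: S=2, d=0, jump=2, S_1=4
t=1: S=4, d=5, jump=0, S_2=4
t=2: S=4, d=3, jump=-1, S_3=3
t=3: S=3, d=5, jump=0, S_4=3
t=4: S=3, d=2, jump=0, S_5=3
t=5: S=3, d=1, jump=0, S_6=3
t=6: S=3, d=4, jump=0, S_7=3
t=7: S=3, d=4, jump=0, S_8=3
t=8: S=3, d=1, jump=0, S_9=3
t=9: S=3, d=2, jump=0, S_10=3
t=10: S=3, d=0, jump=2, S_11=5
t=11: S=5, d=1, jump=0, S_12=5
t=12: S=5, d=5, jump=0, S_13=5
t=13: S=5, d=0, jump=2, S_14=7
t=14: S=7, d=1, jump=0, S_15=7


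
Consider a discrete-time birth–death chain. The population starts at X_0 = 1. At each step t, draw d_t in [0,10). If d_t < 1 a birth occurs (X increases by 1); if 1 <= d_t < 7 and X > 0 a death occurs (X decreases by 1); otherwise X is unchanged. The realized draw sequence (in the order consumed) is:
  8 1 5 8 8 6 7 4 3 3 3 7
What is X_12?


0

t=0: X=1, d=8 → hold, X_1=1
t=1: X=1, d=1 → death, X_2=0
t=2: X=0, d=5 → hold, X_3=0
t=3: X=0, d=8 → hold, X_4=0
t=4: X=0, d=8 → hold, X_5=0
t=5: X=0, d=6 → hold, X_6=0
t=6: X=0, d=7 → hold, X_7=0
t=7: X=0, d=4 → hold, X_8=0
t=8: X=0, d=3 → hold, X_9=0
t=9: X=0, d=3 → hold, X_10=0
t=10: X=0, d=3 → hold, X_11=0
t=11: X=0, d=7 → hold, X_12=0


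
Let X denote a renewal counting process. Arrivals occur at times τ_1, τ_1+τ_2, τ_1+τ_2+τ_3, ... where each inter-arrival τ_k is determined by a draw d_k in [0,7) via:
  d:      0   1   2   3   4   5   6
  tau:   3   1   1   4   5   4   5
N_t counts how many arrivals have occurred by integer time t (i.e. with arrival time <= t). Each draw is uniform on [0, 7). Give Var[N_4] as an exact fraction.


3134442/5764801

Inter-arrival values over d=0..6: [3, 1, 1, 4, 5, 4, 5]
Each d has probability 1/7, so the pmf of τ is: f(1) = 2/7, f(3) = 1/7, f(4) = 2/7, f(5) = 2/7
Let p_n(j) = P(N_n = j), with p_0 = [1]. Condition on τ_1: p_n(0) = P(τ > n), and for j >= 1, p_n(j) = Σ_{k<=n} f(k)·p_{n−k}(j−1)
p_1 = [5/7, 2/7]  (j = 0..1)
p_2 = [5/7, 10/49, 4/49]  (j = 0..2)
p_3 = [4/7, 17/49, 20/343, 8/343]  (j = 0..3)
p_4 = [2/7, 27/49, 48/343, 40/2401, 16/2401]  (j = 0..4)
E[N_4] = Σ j·p_4(j) = 2179/2401;  E[N_4²] = Σ j²·p_4(j) = 67/49
Var[N_4] = 67/49 − (2179/2401)² = 3134442/5764801


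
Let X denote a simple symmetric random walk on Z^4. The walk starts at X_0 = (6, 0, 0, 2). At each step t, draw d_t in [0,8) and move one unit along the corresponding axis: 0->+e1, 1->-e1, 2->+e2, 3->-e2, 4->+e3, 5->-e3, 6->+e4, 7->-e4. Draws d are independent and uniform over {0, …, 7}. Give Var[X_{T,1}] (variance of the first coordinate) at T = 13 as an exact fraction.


13/4

Outcome values over d=0..7: [1, -1, 0, 0, 0, 0, 0, 0]
Σy = 0, Σy² = 2, M = 8
μ = 0/8 = 0,  σ² = 2/8 − (0)² = 1/4
Independent increments: Var[X_13] = 13·σ² = 13·(1/4) = 13/4


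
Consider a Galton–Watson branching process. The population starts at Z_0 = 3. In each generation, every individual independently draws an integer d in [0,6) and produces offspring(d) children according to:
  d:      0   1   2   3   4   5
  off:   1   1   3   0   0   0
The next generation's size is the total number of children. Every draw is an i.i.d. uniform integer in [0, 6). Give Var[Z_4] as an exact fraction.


Outcome values over d=0..5: [1, 1, 3, 0, 0, 0]
Σy = 5, Σy² = 11, M = 6
μ = 5/6 = 5/6,  σ² = 11/6 − (5/6)² = 41/36
V_0 = 0, E_0 = 3
V_1 = 41/36·E_0 + (5/6)²·V_0 = 41/12;  E_1 = 5/2
V_2 = 41/36·E_1 + (5/6)²·V_1 = 2255/432;  E_2 = 25/12
V_3 = 41/36·E_2 + (5/6)²·V_2 = 93275/15552;  E_3 = 125/72
V_4 = 41/36·E_3 + (5/6)²·V_3 = 3438875/559872;  E_4 = 625/432

3438875/559872


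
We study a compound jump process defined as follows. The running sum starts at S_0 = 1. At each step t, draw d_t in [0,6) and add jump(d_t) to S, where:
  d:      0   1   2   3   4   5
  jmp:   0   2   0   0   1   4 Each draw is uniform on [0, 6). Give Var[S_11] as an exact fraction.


Outcome values over d=0..5: [0, 2, 0, 0, 1, 4]
Σy = 7, Σy² = 21, M = 6
μ = 7/6 = 7/6,  σ² = 21/6 − (7/6)² = 77/36
Independent increments: Var[S_11] = 11·σ² = 11·(77/36) = 847/36

847/36


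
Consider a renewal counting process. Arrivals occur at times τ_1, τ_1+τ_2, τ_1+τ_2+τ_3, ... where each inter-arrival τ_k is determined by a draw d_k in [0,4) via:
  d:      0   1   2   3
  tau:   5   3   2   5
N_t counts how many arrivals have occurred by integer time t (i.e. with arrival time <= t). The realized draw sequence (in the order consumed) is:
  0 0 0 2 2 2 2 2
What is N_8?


1

draw d_1=0: τ_1=5, arrival time A_1=5
draw d_2=0: τ_2=5, arrival time A_2=10
draw d_3=0: τ_3=5, arrival time A_3=15
draw d_4=2: τ_4=2, arrival time A_4=17
draw d_5=2: τ_5=2, arrival time A_5=19
draw d_6=2: τ_6=2, arrival time A_6=21
draw d_7=2: τ_7=2, arrival time A_7=23
draw d_8=2: τ_8=2, arrival time A_8=25
N_t over t=0..8: 0:0 1:0 2:0 3:0 4:0 5:1 6:1 7:1 8:1


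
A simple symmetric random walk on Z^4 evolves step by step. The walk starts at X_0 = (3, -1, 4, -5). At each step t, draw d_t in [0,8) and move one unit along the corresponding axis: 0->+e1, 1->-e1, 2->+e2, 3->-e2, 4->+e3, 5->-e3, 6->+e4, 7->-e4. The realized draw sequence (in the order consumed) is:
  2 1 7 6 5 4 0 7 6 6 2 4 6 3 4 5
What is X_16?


t=0: X=(3, -1, 4, -5), d=2 → +e2, X_1=(3, 0, 4, -5)
t=1: X=(3, 0, 4, -5), d=1 → -e1, X_2=(2, 0, 4, -5)
t=2: X=(2, 0, 4, -5), d=7 → -e4, X_3=(2, 0, 4, -6)
t=3: X=(2, 0, 4, -6), d=6 → +e4, X_4=(2, 0, 4, -5)
t=4: X=(2, 0, 4, -5), d=5 → -e3, X_5=(2, 0, 3, -5)
t=5: X=(2, 0, 3, -5), d=4 → +e3, X_6=(2, 0, 4, -5)
t=6: X=(2, 0, 4, -5), d=0 → +e1, X_7=(3, 0, 4, -5)
t=7: X=(3, 0, 4, -5), d=7 → -e4, X_8=(3, 0, 4, -6)
t=8: X=(3, 0, 4, -6), d=6 → +e4, X_9=(3, 0, 4, -5)
t=9: X=(3, 0, 4, -5), d=6 → +e4, X_10=(3, 0, 4, -4)
t=10: X=(3, 0, 4, -4), d=2 → +e2, X_11=(3, 1, 4, -4)
t=11: X=(3, 1, 4, -4), d=4 → +e3, X_12=(3, 1, 5, -4)
t=12: X=(3, 1, 5, -4), d=6 → +e4, X_13=(3, 1, 5, -3)
t=13: X=(3, 1, 5, -3), d=3 → -e2, X_14=(3, 0, 5, -3)
t=14: X=(3, 0, 5, -3), d=4 → +e3, X_15=(3, 0, 6, -3)
t=15: X=(3, 0, 6, -3), d=5 → -e3, X_16=(3, 0, 5, -3)

(3, 0, 5, -3)
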